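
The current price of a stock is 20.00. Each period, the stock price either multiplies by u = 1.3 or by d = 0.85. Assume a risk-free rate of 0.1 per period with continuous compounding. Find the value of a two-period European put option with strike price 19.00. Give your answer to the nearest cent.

Risk-neutral probability p = (e^0.1 − 0.85)/(1.3 − 0.85) = 0.2552/0.4500 = 0.5670
Terminal stock prices: S_uu = 33.8, S_ud = 22.1, S_dd = 14.45
Terminal payoffs (K − S): max(-14.8, 0) = 0, max(-3.1, 0) = 0, max(4.55, 0) = 4.55
Node u (S = 26): V_u = e^(−0.1)·[0.5670·0.0000 + 0.4330·0.0000] = 0.0000
Node d (S = 17): V_d = e^(−0.1)·[0.5670·0.0000 + 0.4330·4.5500] = 1.7825
Node 0 (S = 20): V_0 = e^(−0.1)·[0.5670·0.0000 + 0.4330·1.7825] = 0.6983

0.70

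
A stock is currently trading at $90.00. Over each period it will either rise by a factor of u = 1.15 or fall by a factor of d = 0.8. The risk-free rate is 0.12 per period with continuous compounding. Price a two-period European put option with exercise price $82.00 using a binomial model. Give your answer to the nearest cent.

$0.08

Risk-neutral probability p = (e^0.12 − 0.8)/(1.15 − 0.8) = 0.3275/0.3500 = 0.9357
Terminal stock prices: S_uu = 119, S_ud = 82.8, S_dd = 57.6
Terminal payoffs (K − S): max(-37.02, 0) = 0, max(-0.8, 0) = 0, max(24.4, 0) = 24.4
Node u (S = 103.5): V_u = e^(−0.12)·[0.9357·0.0000 + 0.0643·0.0000] = 0.0000
Node d (S = 72): V_d = e^(−0.12)·[0.9357·0.0000 + 0.0643·24.4000] = 1.3914
Node 0 (S = 90): V_0 = e^(−0.12)·[0.9357·0.0000 + 0.0643·1.3914] = 0.0793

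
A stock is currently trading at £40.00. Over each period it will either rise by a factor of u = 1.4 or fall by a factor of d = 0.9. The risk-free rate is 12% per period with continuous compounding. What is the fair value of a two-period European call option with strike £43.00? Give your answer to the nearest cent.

£8.65

Risk-neutral probability p = (e^0.12 − 0.9)/(1.4 − 0.9) = 0.2275/0.5000 = 0.4550
Terminal stock prices: S_uu = 78.4, S_ud = 50.4, S_dd = 32.4
Terminal payoffs (S − K): max(35.4, 0) = 35.4, max(7.4, 0) = 7.4, max(-10.6, 0) = 0
Node u (S = 56): V_u = e^(−0.12)·[0.4550·35.4000 + 0.5450·7.4000] = 17.8624
Node d (S = 36): V_d = e^(−0.12)·[0.4550·7.4000 + 0.5450·0.0000] = 2.9862
Node 0 (S = 40): V_0 = e^(−0.12)·[0.4550·17.8624 + 0.5450·2.9862] = 8.6517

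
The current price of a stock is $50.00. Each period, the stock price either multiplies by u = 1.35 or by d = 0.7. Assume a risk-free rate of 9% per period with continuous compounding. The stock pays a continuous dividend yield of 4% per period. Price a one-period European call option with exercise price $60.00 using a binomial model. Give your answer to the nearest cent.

Per-period risk-free factor R = e^0.09 = 1.0942; dividend-adjusted growth = e^(0.09−0.04) = 1.0513.
Risk-neutral probability p = (1.0513 − 0.7)/(1.35 − 0.7) = 0.3513/0.6500 = 0.5404
Terminal stock prices: S_u = 67.5, S_d = 35
Terminal payoffs (S − K): max(7.5, 0) = 7.5, max(-25, 0) = 0
Node 0 (S = 50): V_0 = e^(−0.09)·[0.5404·7.5000 + 0.4596·0.0000] = 3.7043

$3.70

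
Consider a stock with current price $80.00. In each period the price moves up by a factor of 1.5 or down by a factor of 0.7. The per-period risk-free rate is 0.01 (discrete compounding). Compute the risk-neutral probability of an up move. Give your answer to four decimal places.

Risk-neutral probability p = (1 + 0.01 − 0.7)/(1.5 − 0.7) = 0.3100/0.8000 = 0.3875

p = 0.3875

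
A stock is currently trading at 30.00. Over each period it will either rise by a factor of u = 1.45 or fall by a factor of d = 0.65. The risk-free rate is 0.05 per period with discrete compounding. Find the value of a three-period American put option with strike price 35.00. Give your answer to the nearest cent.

Risk-neutral probability p = (1 + 0.05 − 0.65)/(1.45 − 0.65) = 0.4000/0.8000 = 0.5000
Terminal stock prices: S_uuu = 91.46, S_uud = 41, S_udd = 18.38, S_ddd = 8.239
Terminal payoffs (K − S): max(-56.46, 0) = 0, max(-5.999, 0) = 0, max(16.62, 0) = 16.62, max(26.76, 0) = 26.76
Node uu (S = 63.08): continuation = 1/1.05·[0.5000·0.0000 + 0.5000·0.0000] = 0.0000; exercise value = 0.0000 ≤ continuation, so V_uu = 0.0000
Node ud (S = 28.28): continuation = 1/1.05·[0.5000·0.0000 + 0.5000·16.6212] = 7.9149; exercise value = 6.7250 ≤ continuation, so V_ud = 7.9149
Node dd (S = 12.68): continuation = 1/1.05·[0.5000·16.6212 + 0.5000·26.7613] = 20.6583; exercise value = 22.3250 > continuation, so V_dd = 22.3250 (exercise)
Node u (S = 43.5): continuation = 1/1.05·[0.5000·0.0000 + 0.5000·7.9149] = 3.7690; exercise value = 0.0000 ≤ continuation, so V_u = 3.7690
Node d (S = 19.5): continuation = 1/1.05·[0.5000·7.9149 + 0.5000·22.3250] = 14.3999; exercise value = 15.5000 > continuation, so V_d = 15.5000 (exercise)
Node 0 (S = 30): continuation = 1/1.05·[0.5000·3.7690 + 0.5000·15.5000] = 9.1757; exercise value = 5.0000 ≤ continuation, so V_0 = 9.1757

9.18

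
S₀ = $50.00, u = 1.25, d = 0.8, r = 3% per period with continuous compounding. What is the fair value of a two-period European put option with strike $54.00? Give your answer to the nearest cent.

Risk-neutral probability p = (e^0.03 − 0.8)/(1.25 − 0.8) = 0.2305/0.4500 = 0.5121
Terminal stock prices: S_uu = 78.12, S_ud = 50, S_dd = 32
Terminal payoffs (K − S): max(-24.12, 0) = 0, max(4, 0) = 4, max(22, 0) = 22
Node u (S = 62.5): V_u = e^(−0.03)·[0.5121·0.0000 + 0.4879·4.0000] = 1.8938
Node d (S = 40): V_d = e^(−0.03)·[0.5121·4.0000 + 0.4879·22.0000] = 12.4041
Node 0 (S = 50): V_0 = e^(−0.03)·[0.5121·1.8938 + 0.4879·12.4041] = 6.8140

$6.81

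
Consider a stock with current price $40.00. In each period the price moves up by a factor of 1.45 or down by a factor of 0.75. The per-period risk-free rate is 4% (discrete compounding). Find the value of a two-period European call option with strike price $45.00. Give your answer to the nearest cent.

$6.20

Risk-neutral probability p = (1 + 0.04 − 0.75)/(1.45 − 0.75) = 0.2900/0.7000 = 0.4143
Terminal stock prices: S_uu = 84.1, S_ud = 43.5, S_dd = 22.5
Terminal payoffs (S − K): max(39.1, 0) = 39.1, max(-1.5, 0) = 0, max(-22.5, 0) = 0
Node u (S = 58): V_u = 1/1.04·[0.4143·39.1000 + 0.5857·0.0000] = 15.5755
Node d (S = 30): V_d = 1/1.04·[0.4143·0.0000 + 0.5857·0.0000] = 0.0000
Node 0 (S = 40): V_0 = 1/1.04·[0.4143·15.5755 + 0.5857·0.0000] = 6.2045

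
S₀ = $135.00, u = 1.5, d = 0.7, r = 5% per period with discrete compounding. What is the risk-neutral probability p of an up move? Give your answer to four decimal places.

Risk-neutral probability p = (1 + 0.05 − 0.7)/(1.5 − 0.7) = 0.3500/0.8000 = 0.4375

p = 0.4375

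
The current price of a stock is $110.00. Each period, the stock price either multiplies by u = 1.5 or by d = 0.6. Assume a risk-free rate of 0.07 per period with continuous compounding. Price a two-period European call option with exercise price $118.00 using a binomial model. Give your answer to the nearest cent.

$31.03

Risk-neutral probability p = (e^0.07 − 0.6)/(1.5 − 0.6) = 0.4725/0.9000 = 0.5250
Terminal stock prices: S_uu = 247.5, S_ud = 99, S_dd = 39.6
Terminal payoffs (S − K): max(129.5, 0) = 129.5, max(-19, 0) = 0, max(-78.4, 0) = 0
Node u (S = 165): V_u = e^(−0.07)·[0.5250·129.5000 + 0.4750·0.0000] = 63.3922
Node d (S = 66): V_d = e^(−0.07)·[0.5250·0.0000 + 0.4750·0.0000] = 0.0000
Node 0 (S = 110): V_0 = e^(−0.07)·[0.5250·63.3922 + 0.4750·0.0000] = 31.0315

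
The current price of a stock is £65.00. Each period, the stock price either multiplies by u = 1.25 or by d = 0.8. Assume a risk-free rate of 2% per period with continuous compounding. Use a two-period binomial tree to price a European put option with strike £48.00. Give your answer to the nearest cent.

£1.60

Risk-neutral probability p = (e^0.02 − 0.8)/(1.25 − 0.8) = 0.2202/0.4500 = 0.4893
Terminal stock prices: S_uu = 101.6, S_ud = 65, S_dd = 41.6
Terminal payoffs (K − S): max(-53.56, 0) = 0, max(-17, 0) = 0, max(6.4, 0) = 6.4
Node u (S = 81.25): V_u = e^(−0.02)·[0.4893·0.0000 + 0.5107·0.0000] = 0.0000
Node d (S = 52): V_d = e^(−0.02)·[0.4893·0.0000 + 0.5107·6.4000] = 3.2035
Node 0 (S = 65): V_0 = e^(−0.02)·[0.4893·0.0000 + 0.5107·3.2035] = 1.6035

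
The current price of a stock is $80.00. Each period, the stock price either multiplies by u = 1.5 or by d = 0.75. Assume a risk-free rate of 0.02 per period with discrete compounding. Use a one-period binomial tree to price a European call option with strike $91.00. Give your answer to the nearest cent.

$10.24

Risk-neutral probability p = (1 + 0.02 − 0.75)/(1.5 − 0.75) = 0.2700/0.7500 = 0.3600
Terminal stock prices: S_u = 120, S_d = 60
Terminal payoffs (S − K): max(29, 0) = 29, max(-31, 0) = 0
Node 0 (S = 80): V_0 = 1/1.02·[0.3600·29.0000 + 0.6400·0.0000] = 10.2353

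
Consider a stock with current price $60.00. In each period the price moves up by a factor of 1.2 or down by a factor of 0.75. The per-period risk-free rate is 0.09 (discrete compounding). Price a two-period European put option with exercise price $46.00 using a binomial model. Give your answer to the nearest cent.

Risk-neutral probability p = (1 + 0.09 − 0.75)/(1.2 − 0.75) = 0.3400/0.4500 = 0.7556
Terminal stock prices: S_uu = 86.4, S_ud = 54, S_dd = 33.75
Terminal payoffs (K − S): max(-40.4, 0) = 0, max(-8, 0) = 0, max(12.25, 0) = 12.25
Node u (S = 72): V_u = 1/1.09·[0.7556·0.0000 + 0.2444·0.0000] = 0.0000
Node d (S = 45): V_d = 1/1.09·[0.7556·0.0000 + 0.2444·12.2500] = 2.7472
Node 0 (S = 60): V_0 = 1/1.09·[0.7556·0.0000 + 0.2444·2.7472] = 0.6161

$0.62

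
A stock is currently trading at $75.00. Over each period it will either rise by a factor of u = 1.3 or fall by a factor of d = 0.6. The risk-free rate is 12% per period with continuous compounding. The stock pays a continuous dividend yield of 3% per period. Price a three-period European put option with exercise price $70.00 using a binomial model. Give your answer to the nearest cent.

$5.41

Per-period risk-free factor R = e^0.12 = 1.1275; dividend-adjusted growth = e^(0.12−0.03) = 1.0942.
Risk-neutral probability p = (1.0942 − 0.6)/(1.3 − 0.6) = 0.4942/0.7000 = 0.7060
Terminal stock prices: S_uuu = 164.8, S_uud = 76.05, S_udd = 35.1, S_ddd = 16.2
Terminal payoffs (K − S): max(-94.78, 0) = 0, max(-6.05, 0) = 0, max(34.9, 0) = 34.9, max(53.8, 0) = 53.8
Node uu (S = 126.8): V_uu = e^(−0.12)·[0.7060·0.0000 + 0.2940·0.0000] = 0.0000
Node ud (S = 58.5): V_ud = e^(−0.12)·[0.7060·0.0000 + 0.2940·34.9000] = 9.1015
Node dd (S = 27): V_dd = e^(−0.12)·[0.7060·34.9000 + 0.2940·53.8000] = 35.8824
Node u (S = 97.5): V_u = e^(−0.12)·[0.7060·0.0000 + 0.2940·9.1015] = 2.3735
Node d (S = 45): V_d = e^(−0.12)·[0.7060·9.1015 + 0.2940·35.8824] = 15.0564
Node 0 (S = 75): V_0 = e^(−0.12)·[0.7060·2.3735 + 0.2940·15.0564] = 5.4127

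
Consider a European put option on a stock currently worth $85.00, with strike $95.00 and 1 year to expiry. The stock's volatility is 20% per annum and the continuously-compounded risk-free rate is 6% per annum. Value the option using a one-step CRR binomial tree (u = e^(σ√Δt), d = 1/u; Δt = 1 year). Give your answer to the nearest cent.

$9.48

CRR parameters: u = e^(σ√Δt) = e^(0.2·√1) = 1.2214, d = 1/u = 0.8187
Per-period rate: rΔt = 0.06·1 = 0.06, so R = e^0.06 = 1.0618
Risk-neutral probability p = (e^0.06 − 0.8187)/(1.2214 − 0.8187) = 0.2431/0.4027 = 0.6037
Terminal stock prices: S_u = 103.8, S_d = 69.59
Terminal payoffs (K − S): max(-8.819, 0) = 0, max(25.41, 0) = 25.41
Node 0 (S = 85): V_0 = e^(−0.06)·[0.6037·0.0000 + 0.3963·25.4079] = 9.4820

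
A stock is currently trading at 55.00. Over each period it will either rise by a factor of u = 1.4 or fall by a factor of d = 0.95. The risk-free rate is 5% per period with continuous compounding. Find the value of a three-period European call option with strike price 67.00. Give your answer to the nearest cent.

5.28

Risk-neutral probability p = (e^0.05 − 0.95)/(1.4 − 0.95) = 0.1013/0.4500 = 0.2250
Terminal stock prices: S_uuu = 150.9, S_uud = 102.4, S_udd = 69.49, S_ddd = 47.16
Terminal payoffs (S − K): max(83.92, 0) = 83.92, max(35.41, 0) = 35.41, max(2.492, 0) = 2.492, max(-19.84, 0) = 0
Node uu (S = 107.8): V_uu = e^(−0.05)·[0.2250·83.9200 + 0.7750·35.4100] = 44.0676
Node ud (S = 73.15): V_ud = e^(−0.05)·[0.2250·35.4100 + 0.7750·2.4925] = 9.4176
Node dd (S = 49.64): V_dd = e^(−0.05)·[0.2250·2.4925 + 0.7750·0.0000] = 0.5336
Node u (S = 77): V_u = e^(−0.05)·[0.2250·44.0676 + 0.7750·9.4176] = 16.3759
Node d (S = 52.25): V_d = e^(−0.05)·[0.2250·9.4176 + 0.7750·0.5336] = 2.4094
Node 0 (S = 55): V_0 = e^(−0.05)·[0.2250·16.3759 + 0.7750·2.4094] = 5.2817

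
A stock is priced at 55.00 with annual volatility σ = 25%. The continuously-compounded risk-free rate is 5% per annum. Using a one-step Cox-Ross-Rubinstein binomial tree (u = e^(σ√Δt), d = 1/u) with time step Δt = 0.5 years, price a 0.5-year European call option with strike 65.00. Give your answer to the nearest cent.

0.33

CRR parameters: u = e^(σ√Δt) = e^(0.25·√0.5) = 1.1934, d = 1/u = 0.8380
Per-period rate: rΔt = 0.05·0.5 = 0.025, so R = e^0.025 = 1.0253
Risk-neutral probability p = (e^0.025 − 0.8380)/(1.1934 − 0.8380) = 0.1873/0.3554 = 0.5272
Terminal stock prices: S_u = 65.64, S_d = 46.09
Terminal payoffs (S − K): max(0.6351, 0) = 0.6351, max(-18.91, 0) = 0
Node 0 (S = 55): V_0 = e^(−0.025)·[0.5272·0.6351 + 0.4728·0.0000] = 0.3265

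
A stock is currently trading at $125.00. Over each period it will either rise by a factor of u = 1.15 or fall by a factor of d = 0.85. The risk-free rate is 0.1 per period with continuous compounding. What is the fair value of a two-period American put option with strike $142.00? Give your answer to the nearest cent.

Risk-neutral probability p = (e^0.1 − 0.85)/(1.15 − 0.85) = 0.2552/0.3000 = 0.8506
Terminal stock prices: S_uu = 165.3, S_ud = 122.2, S_dd = 90.31
Terminal payoffs (K − S): max(-23.31, 0) = 0, max(19.81, 0) = 19.81, max(51.69, 0) = 51.69
Node u (S = 143.8): continuation = e^(−0.1)·[0.8506·0.0000 + 0.1494·19.8125] = 2.6789; exercise value = 0.0000 ≤ continuation, so V_u = 2.6789
Node d (S = 106.2): continuation = e^(−0.1)·[0.8506·19.8125 + 0.1494·51.6875] = 22.2369; exercise value = 35.7500 > continuation, so V_d = 35.7500 (exercise)
Node 0 (S = 125): continuation = e^(−0.1)·[0.8506·2.6789 + 0.1494·35.7500] = 6.8955; exercise value = 17.0000 > continuation, so V_0 = 17.0000 (exercise)

$17.00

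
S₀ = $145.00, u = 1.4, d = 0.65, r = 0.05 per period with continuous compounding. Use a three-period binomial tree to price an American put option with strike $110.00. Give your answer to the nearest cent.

$14.36

Risk-neutral probability p = (e^0.05 − 0.65)/(1.4 − 0.65) = 0.4013/0.7500 = 0.5350
Terminal stock prices: S_uuu = 397.9, S_uud = 184.7, S_udd = 85.77, S_ddd = 39.82
Terminal payoffs (K − S): max(-287.9, 0) = 0, max(-74.73, 0) = 0, max(24.23, 0) = 24.23, max(70.18, 0) = 70.18
Node uu (S = 284.2): continuation = e^(−0.05)·[0.5350·0.0000 + 0.4650·0.0000] = 0.0000; exercise value = 0.0000 ≤ continuation, so V_uu = 0.0000
Node ud (S = 132): continuation = e^(−0.05)·[0.5350·0.0000 + 0.4650·24.2325] = 10.7179; exercise value = 0.0000 ≤ continuation, so V_ud = 10.7179
Node dd (S = 61.26): continuation = e^(−0.05)·[0.5350·24.2325 + 0.4650·70.1794] = 43.3727; exercise value = 48.7375 > continuation, so V_dd = 48.7375 (exercise)
Node u (S = 203): continuation = e^(−0.05)·[0.5350·0.0000 + 0.4650·10.7179] = 4.7405; exercise value = 0.0000 ≤ continuation, so V_u = 4.7405
Node d (S = 94.25): continuation = e^(−0.05)·[0.5350·10.7179 + 0.4650·48.7375] = 27.0111; exercise value = 15.7500 ≤ continuation, so V_d = 27.0111
Node 0 (S = 145): continuation = e^(−0.05)·[0.5350·4.7405 + 0.4650·27.0111] = 14.3594; exercise value = 0.0000 ≤ continuation, so V_0 = 14.3594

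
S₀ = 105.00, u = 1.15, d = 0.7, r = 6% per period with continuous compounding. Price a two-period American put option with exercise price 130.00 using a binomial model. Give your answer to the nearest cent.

Risk-neutral probability p = (e^0.06 − 0.7)/(1.15 − 0.7) = 0.3618/0.4500 = 0.8041
Terminal stock prices: S_uu = 138.9, S_ud = 84.52, S_dd = 51.45
Terminal payoffs (K − S): max(-8.862, 0) = 0, max(45.48, 0) = 45.48, max(78.55, 0) = 78.55
Node u (S = 120.7): continuation = e^(−0.06)·[0.8041·0.0000 + 0.1959·45.4750] = 8.3906; exercise value = 9.2500 > continuation, so V_u = 9.2500 (exercise)
Node d (S = 73.5): continuation = e^(−0.06)·[0.8041·45.4750 + 0.1959·78.5500] = 48.9294; exercise value = 56.5000 > continuation, so V_d = 56.5000 (exercise)
Node 0 (S = 105): continuation = e^(−0.06)·[0.8041·9.2500 + 0.1959·56.5000] = 17.4294; exercise value = 25.0000 > continuation, so V_0 = 25.0000 (exercise)

25.00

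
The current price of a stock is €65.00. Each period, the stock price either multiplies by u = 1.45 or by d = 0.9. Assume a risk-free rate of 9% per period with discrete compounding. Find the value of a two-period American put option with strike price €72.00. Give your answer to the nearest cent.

Risk-neutral probability p = (1 + 0.09 − 0.9)/(1.45 − 0.9) = 0.1900/0.5500 = 0.3455
Terminal stock prices: S_uu = 136.7, S_ud = 84.83, S_dd = 52.65
Terminal payoffs (K − S): max(-64.66, 0) = 0, max(-12.83, 0) = 0, max(19.35, 0) = 19.35
Node u (S = 94.25): continuation = 1/1.09·[0.3455·0.0000 + 0.6545·0.0000] = 0.0000; exercise value = 0.0000 ≤ continuation, so V_u = 0.0000
Node d (S = 58.5): continuation = 1/1.09·[0.3455·0.0000 + 0.6545·19.3500] = 11.6197; exercise value = 13.5000 > continuation, so V_d = 13.5000 (exercise)
Node 0 (S = 65): continuation = 1/1.09·[0.3455·0.0000 + 0.6545·13.5000] = 8.1068; exercise value = 7.0000 ≤ continuation, so V_0 = 8.1068

€8.11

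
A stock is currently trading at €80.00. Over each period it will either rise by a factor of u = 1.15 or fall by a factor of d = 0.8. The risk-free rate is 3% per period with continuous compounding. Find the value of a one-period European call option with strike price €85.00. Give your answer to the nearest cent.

€4.47

Risk-neutral probability p = (e^0.03 − 0.8)/(1.15 − 0.8) = 0.2305/0.3500 = 0.6584
Terminal stock prices: S_u = 92, S_d = 64
Terminal payoffs (S − K): max(7, 0) = 7, max(-21, 0) = 0
Node 0 (S = 80): V_0 = e^(−0.03)·[0.6584·7.0000 + 0.3416·0.0000] = 4.4729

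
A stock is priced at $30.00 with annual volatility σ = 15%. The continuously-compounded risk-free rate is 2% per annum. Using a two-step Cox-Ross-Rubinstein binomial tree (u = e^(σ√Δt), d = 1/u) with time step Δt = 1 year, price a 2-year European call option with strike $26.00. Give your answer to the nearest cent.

$5.82

CRR parameters: u = e^(σ√Δt) = e^(0.15·√1) = 1.1618, d = 1/u = 0.8607
Per-period rate: rΔt = 0.02·1 = 0.02, so R = e^0.02 = 1.0202
Risk-neutral probability p = (e^0.02 − 0.8607)/(1.1618 − 0.8607) = 0.1595/0.3011 = 0.5297
Terminal stock prices: S_uu = 40.5, S_ud = 30, S_dd = 22.22
Terminal payoffs (S − K): max(14.5, 0) = 14.5, max(4, 0) = 4, max(-3.775, 0) = 0
Node u (S = 34.86): V_u = e^(−0.02)·[0.5297·14.4958 + 0.4703·4.0000] = 9.3699
Node d (S = 25.82): V_d = e^(−0.02)·[0.5297·4.0000 + 0.4703·0.0000] = 2.0767
Node 0 (S = 30): V_0 = e^(−0.02)·[0.5297·9.3699 + 0.4703·2.0767] = 5.8219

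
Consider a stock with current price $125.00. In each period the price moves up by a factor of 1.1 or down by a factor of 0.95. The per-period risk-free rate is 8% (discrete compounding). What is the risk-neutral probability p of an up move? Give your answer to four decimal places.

p = 0.8667

Risk-neutral probability p = (1 + 0.08 − 0.95)/(1.1 − 0.95) = 0.1300/0.1500 = 0.8667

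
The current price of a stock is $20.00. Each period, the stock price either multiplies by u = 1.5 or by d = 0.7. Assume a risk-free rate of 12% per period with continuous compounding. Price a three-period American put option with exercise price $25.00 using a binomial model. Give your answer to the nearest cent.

Risk-neutral probability p = (e^0.12 − 0.7)/(1.5 − 0.7) = 0.4275/0.8000 = 0.5344
Terminal stock prices: S_uuu = 67.5, S_uud = 31.5, S_udd = 14.7, S_ddd = 6.86
Terminal payoffs (K − S): max(-42.5, 0) = 0, max(-6.5, 0) = 0, max(10.3, 0) = 10.3, max(18.14, 0) = 18.14
Node uu (S = 45): continuation = e^(−0.12)·[0.5344·0.0000 + 0.4656·0.0000] = 0.0000; exercise value = 0.0000 ≤ continuation, so V_uu = 0.0000
Node ud (S = 21): continuation = e^(−0.12)·[0.5344·0.0000 + 0.4656·10.3000] = 4.2537; exercise value = 4.0000 ≤ continuation, so V_ud = 4.2537
Node dd (S = 9.8): continuation = e^(−0.12)·[0.5344·10.3000 + 0.4656·18.1400] = 12.3730; exercise value = 15.2000 > continuation, so V_dd = 15.2000 (exercise)
Node u (S = 30): continuation = e^(−0.12)·[0.5344·0.0000 + 0.4656·4.2537] = 1.7567; exercise value = 0.0000 ≤ continuation, so V_u = 1.7567
Node d (S = 14): continuation = e^(−0.12)·[0.5344·4.2537 + 0.4656·15.2000] = 8.2932; exercise value = 11.0000 > continuation, so V_d = 11.0000 (exercise)
Node 0 (S = 20): continuation = e^(−0.12)·[0.5344·1.7567 + 0.4656·11.0000] = 5.3753; exercise value = 5.0000 ≤ continuation, so V_0 = 5.3753

$5.38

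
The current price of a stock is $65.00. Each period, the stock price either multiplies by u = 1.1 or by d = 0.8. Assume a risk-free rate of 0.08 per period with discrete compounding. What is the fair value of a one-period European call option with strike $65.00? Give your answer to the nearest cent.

$5.62

Risk-neutral probability p = (1 + 0.08 − 0.8)/(1.1 − 0.8) = 0.2800/0.3000 = 0.9333
Terminal stock prices: S_u = 71.5, S_d = 52
Terminal payoffs (S − K): max(6.5, 0) = 6.5, max(-13, 0) = 0
Node 0 (S = 65): V_0 = 1/1.08·[0.9333·6.5000 + 0.0667·0.0000] = 5.6173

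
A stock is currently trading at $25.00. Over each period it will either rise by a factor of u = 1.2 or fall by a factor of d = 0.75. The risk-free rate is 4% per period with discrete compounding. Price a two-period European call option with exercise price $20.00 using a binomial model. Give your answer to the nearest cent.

$7.20

Risk-neutral probability p = (1 + 0.04 − 0.75)/(1.2 − 0.75) = 0.2900/0.4500 = 0.6444
Terminal stock prices: S_uu = 36, S_ud = 22.5, S_dd = 14.06
Terminal payoffs (S − K): max(16, 0) = 16, max(2.5, 0) = 2.5, max(-5.938, 0) = 0
Node u (S = 30): V_u = 1/1.04·[0.6444·16.0000 + 0.3556·2.5000] = 10.7692
Node d (S = 18.75): V_d = 1/1.04·[0.6444·2.5000 + 0.3556·0.0000] = 1.5491
Node 0 (S = 25): V_0 = 1/1.04·[0.6444·10.7692 + 0.3556·1.5491] = 7.2029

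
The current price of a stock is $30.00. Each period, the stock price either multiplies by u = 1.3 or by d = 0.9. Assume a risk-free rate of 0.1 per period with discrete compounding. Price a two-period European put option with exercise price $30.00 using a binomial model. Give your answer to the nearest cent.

$1.18

Risk-neutral probability p = (1 + 0.1 − 0.9)/(1.3 − 0.9) = 0.2000/0.4000 = 0.5000
Terminal stock prices: S_uu = 50.7, S_ud = 35.1, S_dd = 24.3
Terminal payoffs (K − S): max(-20.7, 0) = 0, max(-5.1, 0) = 0, max(5.7, 0) = 5.7
Node u (S = 39): V_u = 1/1.1·[0.5000·0.0000 + 0.5000·0.0000] = 0.0000
Node d (S = 27): V_d = 1/1.1·[0.5000·0.0000 + 0.5000·5.7000] = 2.5909
Node 0 (S = 30): V_0 = 1/1.1·[0.5000·0.0000 + 0.5000·2.5909] = 1.1777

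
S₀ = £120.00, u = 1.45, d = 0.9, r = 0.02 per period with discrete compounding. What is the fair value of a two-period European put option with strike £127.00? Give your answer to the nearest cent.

Risk-neutral probability p = (1 + 0.02 − 0.9)/(1.45 − 0.9) = 0.1200/0.5500 = 0.2182
Terminal stock prices: S_uu = 252.3, S_ud = 156.6, S_dd = 97.2
Terminal payoffs (K − S): max(-125.3, 0) = 0, max(-29.6, 0) = 0, max(29.8, 0) = 29.8
Node u (S = 174): V_u = 1/1.02·[0.2182·0.0000 + 0.7818·0.0000] = 0.0000
Node d (S = 108): V_d = 1/1.02·[0.2182·0.0000 + 0.7818·29.8000] = 22.8414
Node 0 (S = 120): V_0 = 1/1.02·[0.2182·0.0000 + 0.7818·22.8414] = 17.5076

£17.51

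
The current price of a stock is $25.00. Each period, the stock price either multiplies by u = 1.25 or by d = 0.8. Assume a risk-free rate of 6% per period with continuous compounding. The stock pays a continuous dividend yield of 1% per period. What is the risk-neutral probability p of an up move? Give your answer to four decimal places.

Per-period risk-free factor R = e^0.06 = 1.0618; dividend-adjusted growth = e^(0.06−0.01) = 1.0513.
Risk-neutral probability p = (1.0513 − 0.8)/(1.25 − 0.8) = 0.2513/0.4500 = 0.5584

p = 0.5584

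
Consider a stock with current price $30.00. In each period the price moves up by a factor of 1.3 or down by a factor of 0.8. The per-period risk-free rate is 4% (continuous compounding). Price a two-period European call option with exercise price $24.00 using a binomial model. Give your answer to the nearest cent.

Risk-neutral probability p = (e^0.04 − 0.8)/(1.3 − 0.8) = 0.2408/0.5000 = 0.4816
Terminal stock prices: S_uu = 50.7, S_ud = 31.2, S_dd = 19.2
Terminal payoffs (S − K): max(26.7, 0) = 26.7, max(7.2, 0) = 7.2, max(-4.8, 0) = 0
Node u (S = 39): V_u = e^(−0.04)·[0.4816·26.7000 + 0.5184·7.2000] = 15.9411
Node d (S = 24): V_d = e^(−0.04)·[0.4816·7.2000 + 0.5184·0.0000] = 3.3317
Node 0 (S = 30): V_0 = e^(−0.04)·[0.4816·15.9411 + 0.5184·3.3317] = 9.0359

$9.04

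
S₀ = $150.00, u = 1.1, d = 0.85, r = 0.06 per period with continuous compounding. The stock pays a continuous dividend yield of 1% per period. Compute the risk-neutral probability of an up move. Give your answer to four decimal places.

Per-period risk-free factor R = e^0.06 = 1.0618; dividend-adjusted growth = e^(0.06−0.01) = 1.0513.
Risk-neutral probability p = (1.0513 − 0.85)/(1.1 − 0.85) = 0.2013/0.2500 = 0.8051

p = 0.8051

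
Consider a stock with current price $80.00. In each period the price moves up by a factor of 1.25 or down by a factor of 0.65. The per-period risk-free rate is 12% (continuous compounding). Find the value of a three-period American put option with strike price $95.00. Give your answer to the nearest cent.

$15.00

Risk-neutral probability p = (e^0.12 − 0.65)/(1.25 − 0.65) = 0.4775/0.6000 = 0.7958
Terminal stock prices: S_uuu = 156.2, S_uud = 81.25, S_udd = 42.25, S_ddd = 21.97
Terminal payoffs (K − S): max(-61.25, 0) = 0, max(13.75, 0) = 13.75, max(52.75, 0) = 52.75, max(73.03, 0) = 73.03
Node uu (S = 125): continuation = e^(−0.12)·[0.7958·0.0000 + 0.2042·13.7500] = 2.4899; exercise value = 0.0000 ≤ continuation, so V_uu = 2.4899
Node ud (S = 65): continuation = e^(−0.12)·[0.7958·13.7500 + 0.2042·52.7500] = 19.2574; exercise value = 30.0000 > continuation, so V_ud = 30.0000 (exercise)
Node dd (S = 33.8): continuation = e^(−0.12)·[0.7958·52.7500 + 0.2042·73.0300] = 50.4574; exercise value = 61.2000 > continuation, so V_dd = 61.2000 (exercise)
Node u (S = 100): continuation = e^(−0.12)·[0.7958·2.4899 + 0.2042·30.0000] = 7.1900; exercise value = 0.0000 ≤ continuation, so V_u = 7.1900
Node d (S = 52): continuation = e^(−0.12)·[0.7958·30.0000 + 0.2042·61.2000] = 32.2574; exercise value = 43.0000 > continuation, so V_d = 43.0000 (exercise)
Node 0 (S = 80): continuation = e^(−0.12)·[0.7958·7.1900 + 0.2042·43.0000] = 12.8616; exercise value = 15.0000 > continuation, so V_0 = 15.0000 (exercise)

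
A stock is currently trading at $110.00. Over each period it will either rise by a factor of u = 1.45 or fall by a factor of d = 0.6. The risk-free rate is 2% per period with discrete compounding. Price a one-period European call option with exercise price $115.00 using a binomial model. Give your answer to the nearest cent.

$21.56

Risk-neutral probability p = (1 + 0.02 − 0.6)/(1.45 − 0.6) = 0.4200/0.8500 = 0.4941
Terminal stock prices: S_u = 159.5, S_d = 66
Terminal payoffs (S − K): max(44.5, 0) = 44.5, max(-49, 0) = 0
Node 0 (S = 110): V_0 = 1/1.02·[0.4941·44.5000 + 0.5059·0.0000] = 21.5571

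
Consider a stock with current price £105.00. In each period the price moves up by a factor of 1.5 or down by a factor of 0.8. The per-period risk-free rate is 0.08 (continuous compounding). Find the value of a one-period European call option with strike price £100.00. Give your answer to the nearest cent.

Risk-neutral probability p = (e^0.08 − 0.8)/(1.5 − 0.8) = 0.2833/0.7000 = 0.4047
Terminal stock prices: S_u = 157.5, S_d = 84
Terminal payoffs (S − K): max(57.5, 0) = 57.5, max(-16, 0) = 0
Node 0 (S = 105): V_0 = e^(−0.08)·[0.4047·57.5000 + 0.5953·0.0000] = 21.4809

£21.48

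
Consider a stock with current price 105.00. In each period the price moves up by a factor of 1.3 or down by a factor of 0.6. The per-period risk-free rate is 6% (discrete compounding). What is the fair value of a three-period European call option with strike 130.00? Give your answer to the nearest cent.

23.99

Risk-neutral probability p = (1 + 0.06 − 0.6)/(1.3 − 0.6) = 0.4600/0.7000 = 0.6571
Terminal stock prices: S_uuu = 230.7, S_uud = 106.5, S_udd = 49.14, S_ddd = 22.68
Terminal payoffs (S − K): max(100.7, 0) = 100.7, max(-23.53, 0) = 0, max(-80.86, 0) = 0, max(-107.3, 0) = 0
Node uu (S = 177.5): V_uu = 1/1.06·[0.6571·100.6850 + 0.3429·0.0000] = 62.4193
Node ud (S = 81.9): V_ud = 1/1.06·[0.6571·0.0000 + 0.3429·0.0000] = 0.0000
Node dd (S = 37.8): V_dd = 1/1.06·[0.6571·0.0000 + 0.3429·0.0000] = 0.0000
Node u (S = 136.5): V_u = 1/1.06·[0.6571·62.4193 + 0.3429·0.0000] = 38.6966
Node d (S = 63): V_d = 1/1.06·[0.6571·0.0000 + 0.3429·0.0000] = 0.0000
Node 0 (S = 105): V_0 = 1/1.06·[0.6571·38.6966 + 0.3429·0.0000] = 23.9898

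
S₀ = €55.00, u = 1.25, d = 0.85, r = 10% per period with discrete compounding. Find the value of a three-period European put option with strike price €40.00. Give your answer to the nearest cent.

Risk-neutral probability p = (1 + 0.1 − 0.85)/(1.25 − 0.85) = 0.2500/0.4000 = 0.6250
Terminal stock prices: S_uuu = 107.4, S_uud = 73.05, S_udd = 49.67, S_ddd = 33.78
Terminal payoffs (K − S): max(-67.42, 0) = 0, max(-33.05, 0) = 0, max(-9.672, 0) = 0, max(6.223, 0) = 6.223
Node uu (S = 85.94): V_uu = 1/1.1·[0.6250·0.0000 + 0.3750·0.0000] = 0.0000
Node ud (S = 58.44): V_ud = 1/1.1·[0.6250·0.0000 + 0.3750·0.0000] = 0.0000
Node dd (S = 39.74): V_dd = 1/1.1·[0.6250·0.0000 + 0.3750·6.2231] = 2.1215
Node u (S = 68.75): V_u = 1/1.1·[0.6250·0.0000 + 0.3750·0.0000] = 0.0000
Node d (S = 46.75): V_d = 1/1.1·[0.6250·0.0000 + 0.3750·2.1215] = 0.7232
Node 0 (S = 55): V_0 = 1/1.1·[0.6250·0.0000 + 0.3750·0.7232] = 0.2466

€0.25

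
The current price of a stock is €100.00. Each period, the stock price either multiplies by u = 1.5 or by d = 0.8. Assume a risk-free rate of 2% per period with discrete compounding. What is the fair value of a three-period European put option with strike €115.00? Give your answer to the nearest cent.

Risk-neutral probability p = (1 + 0.02 − 0.8)/(1.5 − 0.8) = 0.2200/0.7000 = 0.3143
Terminal stock prices: S_uuu = 337.5, S_uud = 180, S_udd = 96, S_ddd = 51.2
Terminal payoffs (K − S): max(-222.5, 0) = 0, max(-65, 0) = 0, max(19, 0) = 19, max(63.8, 0) = 63.8
Node uu (S = 225): V_uu = 1/1.02·[0.3143·0.0000 + 0.6857·0.0000] = 0.0000
Node ud (S = 120): V_ud = 1/1.02·[0.3143·0.0000 + 0.6857·19.0000] = 12.7731
Node dd (S = 64): V_dd = 1/1.02·[0.3143·19.0000 + 0.6857·63.8000] = 48.7451
Node u (S = 150): V_u = 1/1.02·[0.3143·0.0000 + 0.6857·12.7731] = 8.5870
Node d (S = 80): V_d = 1/1.02·[0.3143·12.7731 + 0.6857·48.7451] = 36.7055
Node 0 (S = 100): V_0 = 1/1.02·[0.3143·8.5870 + 0.6857·36.7055] = 27.3218

€27.32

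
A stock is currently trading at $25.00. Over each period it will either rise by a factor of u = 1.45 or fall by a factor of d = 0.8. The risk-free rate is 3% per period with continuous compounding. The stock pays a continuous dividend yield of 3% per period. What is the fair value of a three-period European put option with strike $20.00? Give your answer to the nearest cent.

$2.18

Per-period risk-free factor R = e^0.03 = 1.0305; dividend-adjusted growth = e^(0.03−0.03) = 1.0000.
Risk-neutral probability p = (1.0000 − 0.8)/(1.45 − 0.8) = 0.2000/0.6500 = 0.3077
Terminal stock prices: S_uuu = 76.22, S_uud = 42.05, S_udd = 23.2, S_ddd = 12.8
Terminal payoffs (K − S): max(-56.22, 0) = 0, max(-22.05, 0) = 0, max(-3.2, 0) = 0, max(7.2, 0) = 7.2
Node uu (S = 52.56): V_uu = e^(−0.03)·[0.3077·0.0000 + 0.6923·0.0000] = 0.0000
Node ud (S = 29): V_ud = e^(−0.03)·[0.3077·0.0000 + 0.6923·0.0000] = 0.0000
Node dd (S = 16): V_dd = e^(−0.03)·[0.3077·0.0000 + 0.6923·7.2000] = 4.8373
Node u (S = 36.25): V_u = e^(−0.03)·[0.3077·0.0000 + 0.6923·0.0000] = 0.0000
Node d (S = 20): V_d = e^(−0.03)·[0.3077·0.0000 + 0.6923·4.8373] = 3.2499
Node 0 (S = 25): V_0 = e^(−0.03)·[0.3077·0.0000 + 0.6923·3.2499] = 2.1835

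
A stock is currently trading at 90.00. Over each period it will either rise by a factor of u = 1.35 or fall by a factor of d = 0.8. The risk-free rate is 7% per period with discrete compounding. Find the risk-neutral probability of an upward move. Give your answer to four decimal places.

p = 0.4909

Risk-neutral probability p = (1 + 0.07 − 0.8)/(1.35 − 0.8) = 0.2700/0.5500 = 0.4909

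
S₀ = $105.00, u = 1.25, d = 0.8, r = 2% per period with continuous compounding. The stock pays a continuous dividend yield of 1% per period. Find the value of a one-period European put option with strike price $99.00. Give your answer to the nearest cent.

$7.84

Per-period risk-free factor R = e^0.02 = 1.0202; dividend-adjusted growth = e^(0.02−0.01) = 1.0101.
Risk-neutral probability p = (1.0101 − 0.8)/(1.25 − 0.8) = 0.2101/0.4500 = 0.4668
Terminal stock prices: S_u = 131.2, S_d = 84
Terminal payoffs (K − S): max(-32.25, 0) = 0, max(15, 0) = 15
Node 0 (S = 105): V_0 = e^(−0.02)·[0.4668·0.0000 + 0.5332·15.0000] = 7.8400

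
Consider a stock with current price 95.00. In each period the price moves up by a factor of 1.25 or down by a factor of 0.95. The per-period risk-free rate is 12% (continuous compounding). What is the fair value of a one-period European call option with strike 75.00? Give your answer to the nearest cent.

28.48

Risk-neutral probability p = (e^0.12 − 0.95)/(1.25 − 0.95) = 0.1775/0.3000 = 0.5917
Terminal stock prices: S_u = 118.8, S_d = 90.25
Terminal payoffs (S − K): max(43.75, 0) = 43.75, max(15.25, 0) = 15.25
Node 0 (S = 95): V_0 = e^(−0.12)·[0.5917·43.7500 + 0.4083·15.2500] = 28.4810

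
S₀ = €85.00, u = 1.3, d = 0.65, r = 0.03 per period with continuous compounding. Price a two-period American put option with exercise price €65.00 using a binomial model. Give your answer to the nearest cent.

€4.71

Risk-neutral probability p = (e^0.03 − 0.65)/(1.3 − 0.65) = 0.3805/0.6500 = 0.5853
Terminal stock prices: S_uu = 143.7, S_ud = 71.83, S_dd = 35.91
Terminal payoffs (K − S): max(-78.65, 0) = 0, max(-6.825, 0) = 0, max(29.09, 0) = 29.09
Node u (S = 110.5): continuation = e^(−0.03)·[0.5853·0.0000 + 0.4147·0.0000] = 0.0000; exercise value = 0.0000 ≤ continuation, so V_u = 0.0000
Node d (S = 55.25): continuation = e^(−0.03)·[0.5853·0.0000 + 0.4147·29.0875] = 11.7057; exercise value = 9.7500 ≤ continuation, so V_d = 11.7057
Node 0 (S = 85): continuation = e^(−0.03)·[0.5853·0.0000 + 0.4147·11.7057] = 4.7107; exercise value = 0.0000 ≤ continuation, so V_0 = 4.7107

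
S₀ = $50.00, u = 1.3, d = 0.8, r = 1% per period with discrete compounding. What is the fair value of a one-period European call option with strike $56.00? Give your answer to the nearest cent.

Risk-neutral probability p = (1 + 0.01 − 0.8)/(1.3 − 0.8) = 0.2100/0.5000 = 0.4200
Terminal stock prices: S_u = 65, S_d = 40
Terminal payoffs (S − K): max(9, 0) = 9, max(-16, 0) = 0
Node 0 (S = 50): V_0 = 1/1.01·[0.4200·9.0000 + 0.5800·0.0000] = 3.7426

$3.74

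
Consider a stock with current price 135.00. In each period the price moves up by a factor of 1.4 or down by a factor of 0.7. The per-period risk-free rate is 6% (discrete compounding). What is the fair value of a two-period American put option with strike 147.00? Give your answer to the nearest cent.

Risk-neutral probability p = (1 + 0.06 − 0.7)/(1.4 − 0.7) = 0.3600/0.7000 = 0.5143
Terminal stock prices: S_uu = 264.6, S_ud = 132.3, S_dd = 66.15
Terminal payoffs (K − S): max(-117.6, 0) = 0, max(14.7, 0) = 14.7, max(80.85, 0) = 80.85
Node u (S = 189): continuation = 1/1.06·[0.5143·0.0000 + 0.4857·14.7000] = 6.7358; exercise value = 0.0000 ≤ continuation, so V_u = 6.7358
Node d (S = 94.5): continuation = 1/1.06·[0.5143·14.7000 + 0.4857·80.8500] = 44.1792; exercise value = 52.5000 > continuation, so V_d = 52.5000 (exercise)
Node 0 (S = 135): continuation = 1/1.06·[0.5143·6.7358 + 0.4857·52.5000] = 27.3247; exercise value = 12.0000 ≤ continuation, so V_0 = 27.3247

27.32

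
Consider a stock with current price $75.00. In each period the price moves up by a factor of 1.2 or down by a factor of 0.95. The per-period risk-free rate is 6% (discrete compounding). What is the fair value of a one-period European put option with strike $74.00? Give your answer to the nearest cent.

$1.45

Risk-neutral probability p = (1 + 0.06 − 0.95)/(1.2 − 0.95) = 0.1100/0.2500 = 0.4400
Terminal stock prices: S_u = 90, S_d = 71.25
Terminal payoffs (K − S): max(-16, 0) = 0, max(2.75, 0) = 2.75
Node 0 (S = 75): V_0 = 1/1.06·[0.4400·0.0000 + 0.5600·2.7500] = 1.4528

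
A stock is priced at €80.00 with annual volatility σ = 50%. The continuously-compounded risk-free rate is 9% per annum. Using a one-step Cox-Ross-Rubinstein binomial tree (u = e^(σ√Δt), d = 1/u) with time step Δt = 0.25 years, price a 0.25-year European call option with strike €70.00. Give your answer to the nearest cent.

CRR parameters: u = e^(σ√Δt) = e^(0.5·√0.25) = 1.2840, d = 1/u = 0.7788
Per-period rate: rΔt = 0.09·0.25 = 0.0225, so R = e^0.0225 = 1.0228
Risk-neutral probability p = (e^0.0225 − 0.7788)/(1.2840 − 0.7788) = 0.2440/0.5052 = 0.4829
Terminal stock prices: S_u = 102.7, S_d = 62.3
Terminal payoffs (S − K): max(32.72, 0) = 32.72, max(-7.696, 0) = 0
Node 0 (S = 80): V_0 = e^(−0.0225)·[0.4829·32.7220 + 0.5171·0.0000] = 15.4487

€15.45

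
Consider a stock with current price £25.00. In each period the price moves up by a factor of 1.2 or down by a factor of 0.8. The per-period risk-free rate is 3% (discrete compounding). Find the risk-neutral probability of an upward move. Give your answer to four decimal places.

p = 0.5750

Risk-neutral probability p = (1 + 0.03 − 0.8)/(1.2 − 0.8) = 0.2300/0.4000 = 0.5750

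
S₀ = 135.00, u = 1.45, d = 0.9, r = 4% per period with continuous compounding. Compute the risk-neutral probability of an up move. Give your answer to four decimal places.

p = 0.2560

Risk-neutral probability p = (e^0.04 − 0.9)/(1.45 − 0.9) = 0.1408/0.5500 = 0.2560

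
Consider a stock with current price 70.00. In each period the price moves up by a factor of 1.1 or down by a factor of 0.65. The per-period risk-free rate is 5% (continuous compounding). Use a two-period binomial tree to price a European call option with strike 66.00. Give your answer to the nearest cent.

13.45

Risk-neutral probability p = (e^0.05 − 0.65)/(1.1 − 0.65) = 0.4013/0.4500 = 0.8917
Terminal stock prices: S_uu = 84.7, S_ud = 50.05, S_dd = 29.58
Terminal payoffs (S − K): max(18.7, 0) = 18.7, max(-15.95, 0) = 0, max(-36.42, 0) = 0
Node u (S = 77): V_u = e^(−0.05)·[0.8917·18.7000 + 0.1083·0.0000] = 15.8618
Node d (S = 45.5): V_d = e^(−0.05)·[0.8917·0.0000 + 0.1083·0.0000] = 0.0000
Node 0 (S = 70): V_0 = e^(−0.05)·[0.8917·15.8618 + 0.1083·0.0000] = 13.4544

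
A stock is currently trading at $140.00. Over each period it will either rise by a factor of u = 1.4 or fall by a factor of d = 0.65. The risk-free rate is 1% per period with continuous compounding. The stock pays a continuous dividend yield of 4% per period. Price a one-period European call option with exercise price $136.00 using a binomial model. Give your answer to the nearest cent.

$25.38

Per-period risk-free factor R = e^0.01 = 1.0101; dividend-adjusted growth = e^(0.01−0.04) = 0.9704.
Risk-neutral probability p = (0.9704 − 0.65)/(1.4 − 0.65) = 0.3204/0.7500 = 0.4273
Terminal stock prices: S_u = 196, S_d = 91
Terminal payoffs (S − K): max(60, 0) = 60, max(-45, 0) = 0
Node 0 (S = 140): V_0 = e^(−0.01)·[0.4273·60.0000 + 0.5727·0.0000] = 25.3806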